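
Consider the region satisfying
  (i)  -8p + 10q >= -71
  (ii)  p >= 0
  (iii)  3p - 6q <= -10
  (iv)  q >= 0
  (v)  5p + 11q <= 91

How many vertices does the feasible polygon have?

3

The feasible vertices (each the meet of two boundaries and inside every other half-plane) are:
  (0, 5/3)
  (0, 91/11)
  (436/63, 323/63)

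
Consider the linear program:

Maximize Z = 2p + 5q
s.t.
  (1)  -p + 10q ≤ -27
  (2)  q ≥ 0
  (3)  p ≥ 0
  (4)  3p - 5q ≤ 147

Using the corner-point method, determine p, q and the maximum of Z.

At the optimal vertex, -p + 10q = -27 and 3p - 5q = 147.
Solving simultaneously gives p = 267/5, q = 66/25.

p = 267/5, q = 66/25, maximum Z = 120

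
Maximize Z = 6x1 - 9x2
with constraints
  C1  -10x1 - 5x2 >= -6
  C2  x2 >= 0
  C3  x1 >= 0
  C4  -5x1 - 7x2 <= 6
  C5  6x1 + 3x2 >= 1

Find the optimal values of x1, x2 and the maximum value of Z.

Corner points and Z = 6x1 - 9x2:
  (3/5, 0) → Z = 18/5
  (0, 6/5) → Z = -54/5
  (1/6, 0) → Z = 1
  (0, 1/3) → Z = -3

x1 = 3/5, x2 = 0, maximum Z = 18/5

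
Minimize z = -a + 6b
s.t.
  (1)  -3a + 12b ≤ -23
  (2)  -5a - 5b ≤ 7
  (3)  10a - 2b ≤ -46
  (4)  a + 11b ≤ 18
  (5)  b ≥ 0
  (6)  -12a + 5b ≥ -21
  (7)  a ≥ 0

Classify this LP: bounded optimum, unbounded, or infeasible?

infeasible

The boundaries -12a + 5b = -21 and a = 0 meet at (0, -21/5), but that point violates -5a - 5b ≤ 7. Every candidate vertex is excluded by some other constraint, so the feasible region is empty.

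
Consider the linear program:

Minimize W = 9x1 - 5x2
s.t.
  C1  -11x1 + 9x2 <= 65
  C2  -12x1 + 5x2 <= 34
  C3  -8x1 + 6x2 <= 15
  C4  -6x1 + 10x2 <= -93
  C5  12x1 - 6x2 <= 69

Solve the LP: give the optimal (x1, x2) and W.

Vertices and W = 9x1 - 5x2:
  (-161/18, -44/3) → W = -43/6
  (-183/4, -103) → W = 413/4
  (11/7, -117/14) → W = 783/14

x1 = -161/18, x2 = -44/3, minimum W = -43/6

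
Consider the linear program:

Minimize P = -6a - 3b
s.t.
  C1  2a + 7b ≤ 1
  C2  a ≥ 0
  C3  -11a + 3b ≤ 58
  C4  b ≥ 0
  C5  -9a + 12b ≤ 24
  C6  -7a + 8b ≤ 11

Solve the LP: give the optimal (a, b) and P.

a = 1/2, b = 0, minimum P = -3

Extreme points and P = -6a - 3b:
  (0, 1/7) → P = -3/7
  (1/2, 0) → P = -3
  (0, 0) → P = 0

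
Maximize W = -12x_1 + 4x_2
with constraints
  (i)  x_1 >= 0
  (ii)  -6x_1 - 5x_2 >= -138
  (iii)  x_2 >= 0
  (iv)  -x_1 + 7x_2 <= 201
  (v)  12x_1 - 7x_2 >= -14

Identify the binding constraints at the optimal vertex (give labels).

(i) and (v)

Feasible corners and W = -12x_1 + 4x_2:
  (0, 0) → W = 0
  (0, 2) → W = 8
  (23, 0) → W = -276
  (448/51, 290/17) → W = -632/17

The maximum is at (0, 2). Substituting into each constraint, equality holds for (i) and (v); the remaining constraints have slack.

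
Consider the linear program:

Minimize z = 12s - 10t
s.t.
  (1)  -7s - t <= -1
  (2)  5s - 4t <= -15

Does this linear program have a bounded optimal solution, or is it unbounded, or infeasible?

unbounded

From the feasible point (-1/3, 10/3), moving in the direction (4, 5) keeps every constraint satisfied while z decreases without bound.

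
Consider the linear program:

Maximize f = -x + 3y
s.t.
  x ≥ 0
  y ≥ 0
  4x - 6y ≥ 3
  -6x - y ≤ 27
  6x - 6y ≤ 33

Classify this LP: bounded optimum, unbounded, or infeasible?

bounded optimum

Corner points and f = -x + 3y:
  (3/4, 0) → f = -3/4
  (11/2, 0) → f = -11/2
  (15, 19/2) → f = 27/2
The feasible region has finitely many vertices and no improving ray; the maximum is 27/2 at (15, 19/2).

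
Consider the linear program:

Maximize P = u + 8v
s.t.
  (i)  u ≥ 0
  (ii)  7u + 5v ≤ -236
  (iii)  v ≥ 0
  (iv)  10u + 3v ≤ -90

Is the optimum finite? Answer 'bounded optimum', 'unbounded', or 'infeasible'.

infeasible

The boundaries u = 0 and 7u + 5v = -236 meet at (0, -236/5), but that point violates v ≥ 0. Every candidate vertex is excluded by some other constraint, so the feasible region is empty.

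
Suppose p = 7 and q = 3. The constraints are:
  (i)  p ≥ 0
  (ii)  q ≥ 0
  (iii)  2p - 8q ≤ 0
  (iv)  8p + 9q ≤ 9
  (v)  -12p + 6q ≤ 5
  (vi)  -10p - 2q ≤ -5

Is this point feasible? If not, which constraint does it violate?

not feasible — violates (iv)

Constraint (iv): 8p + 9q = 83, which is not ≤ 9. All other constraints are satisfied.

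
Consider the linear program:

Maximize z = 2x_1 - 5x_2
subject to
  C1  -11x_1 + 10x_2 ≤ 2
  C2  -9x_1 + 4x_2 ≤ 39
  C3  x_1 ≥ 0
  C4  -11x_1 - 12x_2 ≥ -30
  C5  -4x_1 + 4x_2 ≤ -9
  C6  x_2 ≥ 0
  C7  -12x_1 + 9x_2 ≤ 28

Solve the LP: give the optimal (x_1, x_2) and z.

x_1 = 30/11, x_2 = 0, maximum z = 60/11

Extreme points and z = 2x_1 - 5x_2:
  (57/23, 21/92) → z = 351/92
  (30/11, 0) → z = 60/11
  (9/4, 0) → z = 9/2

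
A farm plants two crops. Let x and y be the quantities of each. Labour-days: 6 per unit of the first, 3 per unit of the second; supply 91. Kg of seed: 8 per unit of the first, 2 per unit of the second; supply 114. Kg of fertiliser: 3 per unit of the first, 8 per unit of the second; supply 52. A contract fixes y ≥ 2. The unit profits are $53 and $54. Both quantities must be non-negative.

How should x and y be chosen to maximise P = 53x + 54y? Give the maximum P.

Extreme points and P = 53x + 54y:
  (0, 13/2) → P = 351
  (0, 2) → P = 108
  (12, 2) → P = 744

The optimum lies where 3x + 8y = 52 and y = 2.
Solving simultaneously gives x = 12, y = 2.

x = 12, y = 2, maximum P = 744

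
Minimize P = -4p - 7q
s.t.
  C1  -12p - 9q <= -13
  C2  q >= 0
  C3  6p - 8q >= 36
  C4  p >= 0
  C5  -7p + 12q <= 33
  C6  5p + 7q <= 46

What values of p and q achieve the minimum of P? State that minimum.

Corner points and P = -4p - 7q:
  (6, 0) → P = -24
  (46/5, 0) → P = -184/5
  (310/41, 48/41) → P = -1576/41

The optimum lies where 6p - 8q = 36 and 5p + 7q = 46.
Solving simultaneously gives p = 310/41, q = 48/41.

p = 310/41, q = 48/41, minimum P = -1576/41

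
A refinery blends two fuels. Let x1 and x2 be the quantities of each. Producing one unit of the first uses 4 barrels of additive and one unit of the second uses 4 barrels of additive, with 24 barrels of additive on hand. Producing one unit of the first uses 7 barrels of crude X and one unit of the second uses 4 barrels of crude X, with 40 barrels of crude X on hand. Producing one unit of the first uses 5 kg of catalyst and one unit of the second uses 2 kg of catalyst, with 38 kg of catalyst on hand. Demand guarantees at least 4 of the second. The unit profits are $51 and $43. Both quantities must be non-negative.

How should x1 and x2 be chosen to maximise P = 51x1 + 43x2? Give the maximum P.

x1 = 2, x2 = 4, maximum P = 274

Corner points and P = 51x1 + 43x2:
  (0, 6) → P = 258
  (0, 4) → P = 172
  (2, 4) → P = 274

The binding constraints are 4x1 + 4x2 = 24 and x2 = 4.
Solving simultaneously gives x1 = 2, x2 = 4.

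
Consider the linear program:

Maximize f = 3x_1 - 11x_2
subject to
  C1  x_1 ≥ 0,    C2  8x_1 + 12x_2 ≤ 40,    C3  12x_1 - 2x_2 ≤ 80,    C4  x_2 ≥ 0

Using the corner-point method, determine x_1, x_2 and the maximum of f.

The binding constraints are 8x_1 + 12x_2 = 40 and x_2 = 0.
Solving simultaneously gives x_1 = 5, x_2 = 0.

x_1 = 5, x_2 = 0, maximum f = 15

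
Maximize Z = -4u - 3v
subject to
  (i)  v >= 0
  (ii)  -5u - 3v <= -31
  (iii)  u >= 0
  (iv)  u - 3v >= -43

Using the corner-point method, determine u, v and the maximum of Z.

u = 31/5, v = 0, maximum Z = -124/5

Corner points and Z = -4u - 3v:
  (31/5, 0) → Z = -124/5
  (0, 31/3) → Z = -31
  (0, 43/3) → Z = -43
The feasible region is unbounded (it extends along (3, 1), (1, 0)), but Z strictly decreases along every unbounded feasible direction, so there is no improving ray and the maximum is attained at a vertex.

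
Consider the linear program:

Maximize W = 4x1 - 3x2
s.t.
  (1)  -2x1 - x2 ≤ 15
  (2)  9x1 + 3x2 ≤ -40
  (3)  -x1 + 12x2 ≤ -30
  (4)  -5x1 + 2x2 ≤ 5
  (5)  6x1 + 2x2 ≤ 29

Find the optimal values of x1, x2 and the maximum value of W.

The optimum lies where -2x1 - x2 = 15 and 9x1 + 3x2 = -40.
Solving simultaneously gives x1 = 5/3, x2 = -55/3.

x1 = 5/3, x2 = -55/3, maximum W = 185/3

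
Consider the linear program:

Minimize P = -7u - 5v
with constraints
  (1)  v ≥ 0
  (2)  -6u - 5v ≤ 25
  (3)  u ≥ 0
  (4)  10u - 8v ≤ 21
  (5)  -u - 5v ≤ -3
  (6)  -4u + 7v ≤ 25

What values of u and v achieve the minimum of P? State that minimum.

u = 347/38, v = 167/19, minimum P = -4099/38

Feasible corners and P = -7u - 5v:
  (0, 3/5) → P = -3
  (0, 25/7) → P = -125/7
  (129/58, 9/58) → P = -474/29
  (347/38, 167/19) → P = -4099/38

The optimum lies where 10u - 8v = 21 and -4u + 7v = 25.
Solving simultaneously gives u = 347/38, v = 167/19.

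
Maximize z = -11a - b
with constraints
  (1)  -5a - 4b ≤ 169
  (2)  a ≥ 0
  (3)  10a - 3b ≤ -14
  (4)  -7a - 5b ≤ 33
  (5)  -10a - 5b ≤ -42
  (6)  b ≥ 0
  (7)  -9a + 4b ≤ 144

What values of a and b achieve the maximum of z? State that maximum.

a = 0, b = 42/5, maximum z = -42/5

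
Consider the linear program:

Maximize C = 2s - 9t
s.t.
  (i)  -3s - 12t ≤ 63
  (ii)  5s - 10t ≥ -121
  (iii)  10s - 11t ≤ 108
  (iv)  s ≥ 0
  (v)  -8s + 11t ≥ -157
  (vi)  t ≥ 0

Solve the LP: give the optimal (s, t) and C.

s = 54/5, t = 0, maximum C = 108/5

Extreme points and C = 2s - 9t:
  (2411/45, 350/9) → C = -10928/45
  (0, 121/10) → C = -1089/10
  (54/5, 0) → C = 108/5
  (0, 0) → C = 0

The binding constraints are 10s - 11t = 108 and t = 0.
Solving simultaneously gives s = 54/5, t = 0.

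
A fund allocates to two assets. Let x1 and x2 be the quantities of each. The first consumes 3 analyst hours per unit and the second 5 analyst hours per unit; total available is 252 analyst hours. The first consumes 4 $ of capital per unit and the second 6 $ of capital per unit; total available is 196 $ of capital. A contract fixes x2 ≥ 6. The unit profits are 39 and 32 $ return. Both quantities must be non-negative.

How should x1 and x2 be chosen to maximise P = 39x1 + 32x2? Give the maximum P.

x1 = 40, x2 = 6, maximum P = 1752

Extreme points and P = 39x1 + 32x2:
  (0, 98/3) → P = 3136/3
  (0, 6) → P = 192
  (40, 6) → P = 1752

At the optimal vertex, 4x1 + 6x2 = 196 and x2 = 6.
Solving simultaneously gives x1 = 40, x2 = 6.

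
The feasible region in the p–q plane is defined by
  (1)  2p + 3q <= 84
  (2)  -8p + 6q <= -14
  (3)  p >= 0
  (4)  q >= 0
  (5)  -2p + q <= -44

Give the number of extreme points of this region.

3

The feasible vertices (each the meet of two boundaries and inside every other half-plane) are:
  (42, 0)
  (27, 10)
  (22, 0)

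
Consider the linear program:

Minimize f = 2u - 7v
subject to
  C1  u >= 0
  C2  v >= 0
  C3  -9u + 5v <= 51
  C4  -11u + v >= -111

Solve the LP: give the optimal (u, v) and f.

Feasible corners and f = 2u - 7v:
  (0, 0) → f = 0
  (0, 51/5) → f = -357/5
  (111/11, 0) → f = 222/11
  (303/23, 780/23) → f = -4854/23

u = 303/23, v = 780/23, minimum f = -4854/23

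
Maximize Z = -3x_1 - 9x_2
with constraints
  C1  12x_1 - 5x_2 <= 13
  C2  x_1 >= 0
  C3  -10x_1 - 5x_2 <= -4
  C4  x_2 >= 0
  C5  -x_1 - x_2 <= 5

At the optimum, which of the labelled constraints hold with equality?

C3 and C4

Corner points and Z = -3x_1 - 9x_2:
  (13/12, 0) → Z = -13/4
  (0, 4/5) → Z = -36/5
  (2/5, 0) → Z = -6/5
The feasible region is unbounded (it extends along (0, 1), (5, 12)), but Z strictly decreases along every unbounded feasible direction, so there is no improving ray and the maximum is attained at a vertex.

The maximum is at (2/5, 0). Substituting into each constraint, equality holds for C3 and C4; the remaining constraints have slack.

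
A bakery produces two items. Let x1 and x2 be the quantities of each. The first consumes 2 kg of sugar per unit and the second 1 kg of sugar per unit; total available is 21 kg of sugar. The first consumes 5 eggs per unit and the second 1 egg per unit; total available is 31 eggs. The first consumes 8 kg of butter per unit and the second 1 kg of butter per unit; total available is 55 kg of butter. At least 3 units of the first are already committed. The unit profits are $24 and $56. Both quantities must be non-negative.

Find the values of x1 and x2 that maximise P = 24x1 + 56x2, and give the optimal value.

Vertices and P = 24x1 + 56x2:
  (31/5, 0) → P = 744/5
  (3, 0) → P = 72
  (10/3, 43/3) → P = 2648/3
  (3, 15) → P = 912

The optimum lies where 2x1 + x2 = 21 and x1 = 3.
Solving simultaneously gives x1 = 3, x2 = 15.

x1 = 3, x2 = 15, maximum P = 912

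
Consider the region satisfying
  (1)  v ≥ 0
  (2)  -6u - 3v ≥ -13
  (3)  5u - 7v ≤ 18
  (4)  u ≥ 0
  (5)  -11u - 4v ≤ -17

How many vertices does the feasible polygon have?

Intersecting each pair of boundary lines and keeping only the points that satisfy every inequality leaves:
  (13/6, 0)
  (17/11, 0)
  (0, 13/3)
  (0, 17/4)

4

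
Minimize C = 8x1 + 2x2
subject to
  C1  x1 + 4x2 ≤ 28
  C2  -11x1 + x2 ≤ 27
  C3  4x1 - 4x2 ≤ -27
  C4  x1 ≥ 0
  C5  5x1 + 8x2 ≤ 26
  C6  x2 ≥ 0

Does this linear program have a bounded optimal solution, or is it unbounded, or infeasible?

infeasible

The boundaries x1 + 4x2 = 28 and 4x1 - 4x2 = -27 meet at (1/5, 139/20), but that point violates 5x1 + 8x2 ≤ 26. Every candidate vertex is excluded by some other constraint, so the feasible region is empty.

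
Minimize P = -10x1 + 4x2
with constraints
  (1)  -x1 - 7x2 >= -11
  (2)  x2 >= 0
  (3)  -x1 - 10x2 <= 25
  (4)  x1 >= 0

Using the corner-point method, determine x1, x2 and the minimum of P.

Vertices and P = -10x1 + 4x2:
  (11, 0) → P = -110
  (0, 11/7) → P = 44/7
  (0, 0) → P = 0

x1 = 11, x2 = 0, minimum P = -110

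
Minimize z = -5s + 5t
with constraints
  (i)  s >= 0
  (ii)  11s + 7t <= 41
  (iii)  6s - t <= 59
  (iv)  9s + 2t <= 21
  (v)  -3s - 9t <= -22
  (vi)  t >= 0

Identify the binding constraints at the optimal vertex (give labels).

Feasible corners and z = -5s + 5t:
  (0, 41/7) → z = 205/7
  (0, 22/9) → z = 110/9
  (65/41, 138/41) → z = 365/41
  (29/15, 9/5) → z = -2/3

The minimum is at (29/15, 9/5). Substituting into each constraint, equality holds for (iv) and (v); the remaining constraints have slack.

(iv) and (v)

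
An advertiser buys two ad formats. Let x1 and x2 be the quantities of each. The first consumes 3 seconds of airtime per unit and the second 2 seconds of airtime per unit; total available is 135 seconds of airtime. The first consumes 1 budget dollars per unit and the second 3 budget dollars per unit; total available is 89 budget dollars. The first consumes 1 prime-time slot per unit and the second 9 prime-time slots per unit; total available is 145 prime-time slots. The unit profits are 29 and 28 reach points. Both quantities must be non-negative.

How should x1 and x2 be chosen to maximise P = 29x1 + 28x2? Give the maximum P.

x1 = 37, x2 = 12, maximum P = 1409

Feasible corners and P = 29x1 + 28x2:
  (0, 0) → P = 0
  (0, 145/9) → P = 4060/9
  (45, 0) → P = 1305
  (37, 12) → P = 1409

The optimum lies where 3x1 + 2x2 = 135 and x1 + 9x2 = 145.
Solving simultaneously gives x1 = 37, x2 = 12.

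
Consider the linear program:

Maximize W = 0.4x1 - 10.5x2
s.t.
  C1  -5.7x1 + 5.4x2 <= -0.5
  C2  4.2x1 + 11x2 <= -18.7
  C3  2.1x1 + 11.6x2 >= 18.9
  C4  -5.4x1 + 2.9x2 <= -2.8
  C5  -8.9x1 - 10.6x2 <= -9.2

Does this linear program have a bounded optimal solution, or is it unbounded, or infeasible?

The boundaries -5.7x1 + 5.4x2 = -0.5 and 2.1x1 + 11.6x2 = 18.9 meet at (5393/3873, 1778/1291), but that point violates 4.2x1 + 11x2 ≤ -18.7. Every candidate vertex is excluded by some other constraint, so the feasible region is empty.

infeasible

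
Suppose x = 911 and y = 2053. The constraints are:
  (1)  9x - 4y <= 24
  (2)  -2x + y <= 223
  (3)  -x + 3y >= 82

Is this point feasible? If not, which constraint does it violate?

Constraint (2): -2x + y = 231, which is not ≤ 223. All other constraints are satisfied.

not feasible — violates (2)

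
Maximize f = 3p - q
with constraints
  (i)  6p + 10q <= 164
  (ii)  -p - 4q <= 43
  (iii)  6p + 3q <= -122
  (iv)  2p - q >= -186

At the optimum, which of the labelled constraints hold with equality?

(ii) and (iii)

Corner points and f = 3p - q:
  (-856/21, 286/7) → f = -1142/7
  (-848/13, 722/13) → f = -3266/13
  (-359/21, -136/21) → f = -941/21
  (-787/9, 100/9) → f = -2461/9

The maximum is at (-359/21, -136/21). Substituting into each constraint, equality holds for (ii) and (iii); the remaining constraints have slack.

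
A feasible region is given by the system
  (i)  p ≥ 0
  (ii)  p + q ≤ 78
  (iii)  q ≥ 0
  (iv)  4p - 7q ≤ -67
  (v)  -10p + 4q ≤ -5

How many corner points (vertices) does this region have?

Of the 10 pairwise boundary intersections, those satisfying every inequality are:
  (479/11, 379/11)
  (317/14, 775/14)
  (101/18, 115/9)

3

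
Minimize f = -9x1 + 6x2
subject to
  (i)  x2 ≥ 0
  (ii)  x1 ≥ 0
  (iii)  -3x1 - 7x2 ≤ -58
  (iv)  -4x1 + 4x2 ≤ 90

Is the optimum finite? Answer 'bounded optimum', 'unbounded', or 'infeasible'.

From the feasible point (58/3, 0), moving in the direction (4, 4) keeps every constraint satisfied while f decreases without bound.

unbounded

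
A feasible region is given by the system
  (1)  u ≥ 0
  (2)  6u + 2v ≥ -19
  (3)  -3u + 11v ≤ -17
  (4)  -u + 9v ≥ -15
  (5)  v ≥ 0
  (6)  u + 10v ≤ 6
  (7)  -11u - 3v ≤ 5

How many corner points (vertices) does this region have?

The feasible vertices (each the meet of two boundaries and inside every other half-plane) are:
  (17/3, 0)
  (236/41, 1/41)
  (6, 0)

3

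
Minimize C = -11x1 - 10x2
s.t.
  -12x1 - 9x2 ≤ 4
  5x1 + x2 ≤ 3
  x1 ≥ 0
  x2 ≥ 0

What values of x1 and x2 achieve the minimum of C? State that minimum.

Feasible corners and C = -11x1 - 10x2:
  (0, 3) → C = -30
  (3/5, 0) → C = -33/5
  (0, 0) → C = 0

The optimum lies where 5x1 + x2 = 3 and x1 = 0.
Solving simultaneously gives x1 = 0, x2 = 3.

x1 = 0, x2 = 3, minimum C = -30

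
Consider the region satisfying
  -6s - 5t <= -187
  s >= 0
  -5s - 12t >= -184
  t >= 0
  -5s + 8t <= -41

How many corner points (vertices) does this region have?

3

Intersecting each pair of boundary lines and keeping only the points that satisfy every inequality leaves:
  (1324/47, 169/47)
  (187/6, 0)
  (184/5, 0)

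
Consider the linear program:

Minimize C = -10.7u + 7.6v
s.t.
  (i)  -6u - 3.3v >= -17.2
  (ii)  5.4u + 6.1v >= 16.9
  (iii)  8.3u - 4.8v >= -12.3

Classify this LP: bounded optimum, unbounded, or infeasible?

Vertices and C = -10.7u + 7.6v:
  (4915/1878, 142/313) → C = -461153/18780
  (1399/1873, 21656/5619) → C = 1196777/56190
  (609/7655, 20669/7655) → C = 1505681/76550
The feasible region has finitely many vertices and no improving ray; the minimum is -461153/18780 at (4915/1878, 142/313).

bounded optimum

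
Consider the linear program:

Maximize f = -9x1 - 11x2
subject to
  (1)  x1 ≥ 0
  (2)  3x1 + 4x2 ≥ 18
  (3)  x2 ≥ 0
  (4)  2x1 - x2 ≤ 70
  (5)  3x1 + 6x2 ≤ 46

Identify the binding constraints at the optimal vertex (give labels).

(1) and (2)

Feasible corners and f = -9x1 - 11x2:
  (0, 9/2) → f = -99/2
  (0, 23/3) → f = -253/3
  (6, 0) → f = -54
  (46/3, 0) → f = -138

The maximum is at (0, 9/2). Substituting into each constraint, equality holds for (1) and (2); the remaining constraints have slack.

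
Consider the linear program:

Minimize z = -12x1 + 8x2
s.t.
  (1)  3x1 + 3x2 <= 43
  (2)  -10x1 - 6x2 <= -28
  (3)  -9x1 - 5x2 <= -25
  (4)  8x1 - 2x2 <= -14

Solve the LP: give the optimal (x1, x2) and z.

The binding constraints are -9x1 - 5x2 = -25 and 8x1 - 2x2 = -14.
Solving simultaneously gives x1 = -10/29, x2 = 163/29.

x1 = -10/29, x2 = 163/29, minimum z = 1424/29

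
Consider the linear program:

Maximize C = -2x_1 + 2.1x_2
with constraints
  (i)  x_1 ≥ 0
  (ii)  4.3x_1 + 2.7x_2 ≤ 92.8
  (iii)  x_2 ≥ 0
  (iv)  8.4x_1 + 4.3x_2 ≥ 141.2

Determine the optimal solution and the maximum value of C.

Extreme points and C = -2x_1 + 2.1x_2:
  (0, 928/27) → C = 3248/45
  (0, 1412/43) → C = 14826/215
  (928/43, 0) → C = -1856/43
  (353/21, 0) → C = -706/21

At the optimal vertex, x_1 = 0 and 4.3x_1 + 2.7x_2 = 92.8.
Solving simultaneously gives x_1 = 0, x_2 = 928/27.

x_1 = 0, x_2 = 928/27, maximum C = 3248/45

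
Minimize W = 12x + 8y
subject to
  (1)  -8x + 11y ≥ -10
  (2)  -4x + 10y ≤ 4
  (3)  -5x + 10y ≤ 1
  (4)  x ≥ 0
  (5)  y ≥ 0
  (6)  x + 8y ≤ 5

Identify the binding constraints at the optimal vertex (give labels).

Vertices and W = 12x + 8y:
  (5/4, 0) → W = 15
  (9/5, 2/5) → W = 124/5
  (0, 1/10) → W = 4/5
  (21/25, 13/25) → W = 356/25
  (0, 0) → W = 0

The minimum is at (0, 0). Substituting into each constraint, equality holds for (4) and (5); the remaining constraints have slack.

(4) and (5)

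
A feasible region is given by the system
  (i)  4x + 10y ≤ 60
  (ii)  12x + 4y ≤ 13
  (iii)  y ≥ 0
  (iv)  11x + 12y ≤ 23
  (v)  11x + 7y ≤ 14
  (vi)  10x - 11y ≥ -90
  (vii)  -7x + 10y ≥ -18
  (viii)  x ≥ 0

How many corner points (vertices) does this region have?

5

The feasible vertices (each the meet of two boundaries and inside every other half-plane) are:
  (13/12, 0)
  (7/8, 5/8)
  (0, 0)
  (7/55, 9/5)
  (0, 23/12)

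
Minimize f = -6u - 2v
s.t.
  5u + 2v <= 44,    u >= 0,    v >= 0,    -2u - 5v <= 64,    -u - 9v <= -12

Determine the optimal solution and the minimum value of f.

Extreme points and f = -6u - 2v:
  (0, 22) → f = -44
  (372/43, 16/43) → f = -2264/43
  (0, 4/3) → f = -8/3

u = 372/43, v = 16/43, minimum f = -2264/43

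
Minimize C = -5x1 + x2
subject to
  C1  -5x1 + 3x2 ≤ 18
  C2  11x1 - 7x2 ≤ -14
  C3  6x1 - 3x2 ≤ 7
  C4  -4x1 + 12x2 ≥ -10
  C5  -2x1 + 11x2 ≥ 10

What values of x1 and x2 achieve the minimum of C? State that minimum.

x1 = 25, x2 = 143/3, minimum C = -232/3

Vertices and C = -5x1 + x2:
  (25, 143/3) → C = -232/3
  (-24/7, 2/7) → C = 122/7
  (91/9, 161/9) → C = -98/3
  (-84/107, 82/107) → C = 502/107

At the optimal vertex, -5x1 + 3x2 = 18 and 6x1 - 3x2 = 7.
Solving simultaneously gives x1 = 25, x2 = 143/3.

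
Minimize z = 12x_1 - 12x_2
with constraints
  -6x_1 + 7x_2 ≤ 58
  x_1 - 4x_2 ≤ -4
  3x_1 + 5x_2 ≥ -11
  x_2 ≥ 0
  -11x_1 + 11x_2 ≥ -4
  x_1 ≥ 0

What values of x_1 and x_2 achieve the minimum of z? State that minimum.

Extreme points and z = 12x_1 - 12x_2:
  (666/11, 662/11) → z = 48/11
  (0, 58/7) → z = -696/7
  (20/11, 16/11) → z = 48/11
  (0, 1) → z = -12

x_1 = 0, x_2 = 58/7, minimum z = -696/7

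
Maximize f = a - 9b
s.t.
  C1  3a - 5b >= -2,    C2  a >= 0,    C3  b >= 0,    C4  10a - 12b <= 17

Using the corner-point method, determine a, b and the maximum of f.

a = 17/10, b = 0, maximum f = 17/10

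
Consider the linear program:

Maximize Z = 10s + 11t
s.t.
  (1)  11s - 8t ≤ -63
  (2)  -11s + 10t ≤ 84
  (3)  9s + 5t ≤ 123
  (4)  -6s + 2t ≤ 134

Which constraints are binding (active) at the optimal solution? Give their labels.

Vertices and Z = 10s + 11t:
  (21/11, 21/2) → Z = 2961/22
  (-473/13, -548/13) → Z = -10758/13
  (-586/19, -485/19) → Z = -11195/19

The maximum is at (21/11, 21/2). Substituting into each constraint, equality holds for (1) and (2); the remaining constraints have slack.

(1) and (2)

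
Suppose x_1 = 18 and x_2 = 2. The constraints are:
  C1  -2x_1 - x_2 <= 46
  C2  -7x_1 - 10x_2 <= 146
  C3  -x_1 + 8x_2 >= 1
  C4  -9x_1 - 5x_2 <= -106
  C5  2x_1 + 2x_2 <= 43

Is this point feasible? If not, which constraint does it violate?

Constraint C3: -x_1 + 8x_2 = -2, which is not ≥ 1. All other constraints are satisfied.

not feasible — violates C3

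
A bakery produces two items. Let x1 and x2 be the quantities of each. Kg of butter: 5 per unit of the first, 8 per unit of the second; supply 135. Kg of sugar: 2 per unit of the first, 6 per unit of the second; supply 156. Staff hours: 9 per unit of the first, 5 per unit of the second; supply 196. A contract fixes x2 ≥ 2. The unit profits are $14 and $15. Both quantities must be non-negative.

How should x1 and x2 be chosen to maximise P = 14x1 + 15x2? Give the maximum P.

x1 = 19, x2 = 5, maximum P = 341

Feasible corners and P = 14x1 + 15x2:
  (0, 135/8) → P = 2025/8
  (0, 2) → P = 30
  (19, 5) → P = 341
  (62/3, 2) → P = 958/3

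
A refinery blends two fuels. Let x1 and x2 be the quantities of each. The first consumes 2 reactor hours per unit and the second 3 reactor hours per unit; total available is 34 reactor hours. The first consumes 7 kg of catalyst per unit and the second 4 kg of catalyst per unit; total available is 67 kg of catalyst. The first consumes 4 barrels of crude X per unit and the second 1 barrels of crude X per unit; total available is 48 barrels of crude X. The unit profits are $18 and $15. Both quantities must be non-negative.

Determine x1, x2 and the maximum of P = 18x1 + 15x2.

The optimum lies where 2x1 + 3x2 = 34 and 7x1 + 4x2 = 67.
Solving simultaneously gives x1 = 5, x2 = 8.

x1 = 5, x2 = 8, maximum P = 210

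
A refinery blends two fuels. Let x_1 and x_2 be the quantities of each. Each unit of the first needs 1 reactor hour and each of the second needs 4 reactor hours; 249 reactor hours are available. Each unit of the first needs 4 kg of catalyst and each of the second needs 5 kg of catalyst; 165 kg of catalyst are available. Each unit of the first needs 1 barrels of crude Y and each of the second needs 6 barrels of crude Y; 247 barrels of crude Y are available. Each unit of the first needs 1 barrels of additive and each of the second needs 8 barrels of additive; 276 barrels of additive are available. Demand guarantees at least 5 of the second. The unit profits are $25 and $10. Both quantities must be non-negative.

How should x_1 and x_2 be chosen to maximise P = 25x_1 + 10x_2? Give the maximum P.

x_1 = 35, x_2 = 5, maximum P = 925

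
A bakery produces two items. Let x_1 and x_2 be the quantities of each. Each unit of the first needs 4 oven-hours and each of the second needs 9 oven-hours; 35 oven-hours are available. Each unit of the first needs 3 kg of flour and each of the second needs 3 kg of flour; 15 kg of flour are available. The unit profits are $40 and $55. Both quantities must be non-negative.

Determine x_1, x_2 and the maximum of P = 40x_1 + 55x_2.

x_1 = 2, x_2 = 3, maximum P = 245

The binding constraints are 4x_1 + 9x_2 = 35 and 3x_1 + 3x_2 = 15.
Solving simultaneously gives x_1 = 2, x_2 = 3.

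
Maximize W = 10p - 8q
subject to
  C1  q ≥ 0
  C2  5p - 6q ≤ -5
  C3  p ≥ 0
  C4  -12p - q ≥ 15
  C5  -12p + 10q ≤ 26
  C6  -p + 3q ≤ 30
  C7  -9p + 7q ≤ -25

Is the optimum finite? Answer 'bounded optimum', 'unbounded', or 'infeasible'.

infeasible

The boundaries 5p - 6q = -5 and -p + 3q = 30 meet at (55/3, 145/9), but that point violates -12p - q ≥ 15. Every candidate vertex is excluded by some other constraint, so the feasible region is empty.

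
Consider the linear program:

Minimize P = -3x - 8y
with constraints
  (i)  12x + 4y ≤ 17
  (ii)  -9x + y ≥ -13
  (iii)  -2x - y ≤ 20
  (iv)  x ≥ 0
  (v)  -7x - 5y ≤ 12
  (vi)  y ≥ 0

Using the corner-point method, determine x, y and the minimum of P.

x = 0, y = 17/4, minimum P = -34

At the optimal vertex, 12x + 4y = 17 and x = 0.
Solving simultaneously gives x = 0, y = 17/4.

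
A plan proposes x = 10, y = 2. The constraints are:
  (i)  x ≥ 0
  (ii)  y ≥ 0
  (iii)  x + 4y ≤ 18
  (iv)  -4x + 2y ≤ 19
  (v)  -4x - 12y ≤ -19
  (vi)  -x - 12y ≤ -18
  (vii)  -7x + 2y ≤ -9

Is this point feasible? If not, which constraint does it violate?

feasible

(i): 10 ≥ 0 ✓
(ii): 2 ≥ 0 ✓
(iii): 18 ≤ 18 ✓
(iv): -36 ≤ 19 ✓
(v): -64 ≤ -19 ✓
(vi): -34 ≤ -18 ✓
(vii): -66 ≤ -9 ✓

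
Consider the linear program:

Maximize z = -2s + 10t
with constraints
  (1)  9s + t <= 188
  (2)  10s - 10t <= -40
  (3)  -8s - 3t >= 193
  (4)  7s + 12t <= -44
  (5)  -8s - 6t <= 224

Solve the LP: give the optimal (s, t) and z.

Feasible corners and z = -2s + 10t:
  (-728/25, 333/25) → z = 4786/25
  (-81/4, -31/3) → z = -377/6
  (-404/9, 608/27) → z = 8504/27

s = -404/9, t = 608/27, maximum z = 8504/27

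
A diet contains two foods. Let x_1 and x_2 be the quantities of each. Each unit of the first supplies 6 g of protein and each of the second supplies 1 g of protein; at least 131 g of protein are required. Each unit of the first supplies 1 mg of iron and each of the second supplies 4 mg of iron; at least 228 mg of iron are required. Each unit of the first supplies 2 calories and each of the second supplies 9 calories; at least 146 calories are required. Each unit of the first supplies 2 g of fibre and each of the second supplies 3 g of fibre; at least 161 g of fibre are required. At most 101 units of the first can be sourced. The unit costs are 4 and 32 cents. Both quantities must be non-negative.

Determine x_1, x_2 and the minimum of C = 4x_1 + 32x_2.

x_1 = 101, x_2 = 127/4, minimum C = 1420

Extreme points and C = 4x_1 + 32x_2:
  (0, 131) → C = 4192
  (296/23, 1237/23) → C = 40768/23
  (101, 127/4) → C = 1420
The feasible region is unbounded (it extends along (0, 1)), but C strictly increases along every unbounded feasible direction, so there is no improving ray and the minimum is attained at a vertex.

The optimum lies where x_1 + 4x_2 = 228 and x_1 = 101.
Solving simultaneously gives x_1 = 101, x_2 = 127/4.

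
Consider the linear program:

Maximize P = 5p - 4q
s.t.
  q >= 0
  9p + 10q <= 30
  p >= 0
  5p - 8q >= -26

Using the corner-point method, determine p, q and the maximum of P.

p = 10/3, q = 0, maximum P = 50/3

Vertices and P = 5p - 4q:
  (10/3, 0) → P = 50/3
  (0, 0) → P = 0
  (0, 3) → P = -12

The binding constraints are q = 0 and 9p + 10q = 30.
Solving simultaneously gives p = 10/3, q = 0.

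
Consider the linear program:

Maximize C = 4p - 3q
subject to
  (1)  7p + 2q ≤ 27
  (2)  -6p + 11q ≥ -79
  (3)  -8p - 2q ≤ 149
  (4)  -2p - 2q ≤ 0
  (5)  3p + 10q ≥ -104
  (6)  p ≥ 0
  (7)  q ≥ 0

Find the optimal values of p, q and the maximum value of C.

Extreme points and C = 4p - 3q:
  (0, 27/2) → C = -81/2
  (27/7, 0) → C = 108/7
  (0, 0) → C = 0

At the optimal vertex, 7p + 2q = 27 and q = 0.
Solving simultaneously gives p = 27/7, q = 0.

p = 27/7, q = 0, maximum C = 108/7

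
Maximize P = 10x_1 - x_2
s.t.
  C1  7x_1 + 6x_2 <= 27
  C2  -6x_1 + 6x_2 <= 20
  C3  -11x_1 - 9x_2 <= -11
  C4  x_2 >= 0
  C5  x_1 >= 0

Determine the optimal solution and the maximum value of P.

x_1 = 27/7, x_2 = 0, maximum P = 270/7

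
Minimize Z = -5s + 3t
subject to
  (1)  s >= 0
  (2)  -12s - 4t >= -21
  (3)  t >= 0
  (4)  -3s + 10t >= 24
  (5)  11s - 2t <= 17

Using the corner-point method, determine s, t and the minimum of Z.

s = 19/22, t = 117/44, minimum Z = 161/44

Corner points and Z = -5s + 3t:
  (0, 21/4) → Z = 63/4
  (0, 12/5) → Z = 36/5
  (19/22, 117/44) → Z = 161/44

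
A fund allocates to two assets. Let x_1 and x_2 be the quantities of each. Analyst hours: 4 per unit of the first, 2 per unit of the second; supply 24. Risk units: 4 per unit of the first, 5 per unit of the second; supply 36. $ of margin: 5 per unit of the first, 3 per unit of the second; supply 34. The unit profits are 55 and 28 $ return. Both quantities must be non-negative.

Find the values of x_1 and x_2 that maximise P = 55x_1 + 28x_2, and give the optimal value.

Extreme points and P = 55x_1 + 28x_2:
  (0, 0) → P = 0
  (0, 36/5) → P = 1008/5
  (6, 0) → P = 330
  (4, 4) → P = 332

x_1 = 4, x_2 = 4, maximum P = 332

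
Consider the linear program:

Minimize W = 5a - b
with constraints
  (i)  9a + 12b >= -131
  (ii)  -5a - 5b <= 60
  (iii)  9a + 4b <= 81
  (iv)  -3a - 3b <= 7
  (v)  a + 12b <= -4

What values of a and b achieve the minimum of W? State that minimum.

Vertices and W = 5a - b:
  (271/15, -102/5) → W = 1661/15
  (19/2, -9/8) → W = 389/8
  (-24/11, -5/33) → W = -355/33

a = -24/11, b = -5/33, minimum W = -355/33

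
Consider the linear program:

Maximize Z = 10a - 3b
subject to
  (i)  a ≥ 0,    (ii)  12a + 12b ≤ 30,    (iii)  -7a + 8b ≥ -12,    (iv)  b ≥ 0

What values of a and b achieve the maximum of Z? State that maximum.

a = 32/15, b = 11/30, maximum Z = 607/30

Extreme points and Z = 10a - 3b:
  (0, 5/2) → Z = -15/2
  (0, 0) → Z = 0
  (32/15, 11/30) → Z = 607/30
  (12/7, 0) → Z = 120/7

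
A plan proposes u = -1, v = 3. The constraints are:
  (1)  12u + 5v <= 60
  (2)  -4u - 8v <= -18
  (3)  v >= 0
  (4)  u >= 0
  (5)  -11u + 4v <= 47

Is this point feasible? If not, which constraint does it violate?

Constraint (4): u = -1, which is not ≥ 0. All other constraints are satisfied.

not feasible — violates (4)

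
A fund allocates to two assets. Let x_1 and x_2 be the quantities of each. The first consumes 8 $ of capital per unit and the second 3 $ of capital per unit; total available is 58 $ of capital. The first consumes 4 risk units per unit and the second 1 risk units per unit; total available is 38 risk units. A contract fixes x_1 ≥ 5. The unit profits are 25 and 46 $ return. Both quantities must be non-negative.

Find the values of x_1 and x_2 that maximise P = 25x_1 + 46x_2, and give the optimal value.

Vertices and P = 25x_1 + 46x_2:
  (29/4, 0) → P = 725/4
  (5, 0) → P = 125
  (5, 6) → P = 401

The binding constraints are 8x_1 + 3x_2 = 58 and x_1 = 5.
Solving simultaneously gives x_1 = 5, x_2 = 6.

x_1 = 5, x_2 = 6, maximum P = 401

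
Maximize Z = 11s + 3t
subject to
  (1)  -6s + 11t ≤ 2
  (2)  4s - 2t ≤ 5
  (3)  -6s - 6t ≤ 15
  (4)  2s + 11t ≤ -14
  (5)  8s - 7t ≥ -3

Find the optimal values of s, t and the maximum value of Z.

Extreme points and Z = 11s + 3t:
  (0, -5/2) → Z = -15/2
  (9/16, -11/8) → Z = 33/16
  (-41/30, -17/15) → Z = -553/30
  (-131/102, -53/51) → Z = -1759/102

s = 9/16, t = -11/8, maximum Z = 33/16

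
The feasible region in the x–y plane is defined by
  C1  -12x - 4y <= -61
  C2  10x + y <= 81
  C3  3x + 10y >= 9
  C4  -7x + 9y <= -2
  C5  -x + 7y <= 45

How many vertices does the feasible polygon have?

Of the 10 pairwise boundary intersections, those satisfying every inequality are:
  (287/54, -25/36)
  (557/136, 403/136)
  (801/97, -153/97)
  (731/97, 547/97)

4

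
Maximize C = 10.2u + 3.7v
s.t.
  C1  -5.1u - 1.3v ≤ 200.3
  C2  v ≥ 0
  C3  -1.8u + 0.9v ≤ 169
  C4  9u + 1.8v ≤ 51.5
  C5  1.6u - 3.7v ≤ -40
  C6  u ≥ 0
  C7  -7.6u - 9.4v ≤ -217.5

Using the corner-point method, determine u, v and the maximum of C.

Corner points and C = 10.2u + 3.7v:
  (0, 515/18) → C = 3811/36
  (2315/1773, 78305/3546) → C = 673909/7092
  (0, 2175/94) → C = 16095/188

The optimum lies where 9u + 1.8v = 51.5 and u = 0.
Solving simultaneously gives u = 0, v = 515/18.

u = 0, v = 515/18, maximum C = 3811/36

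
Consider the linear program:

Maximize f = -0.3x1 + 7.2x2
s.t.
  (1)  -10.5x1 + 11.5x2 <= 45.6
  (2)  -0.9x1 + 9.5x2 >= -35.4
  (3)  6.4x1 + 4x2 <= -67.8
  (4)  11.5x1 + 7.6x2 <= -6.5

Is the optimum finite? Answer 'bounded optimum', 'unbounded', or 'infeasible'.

bounded optimum

Feasible corners and f = -0.3x1 + 7.2x2:
  (-2801/298, -6879/1490) → f = -453273/14900
  (-9621/1156, -21003/5780) → f = -1367901/57800
  (-5025/644, -14379/3220) → f = -959913/32200
The feasible region has finitely many vertices and no improving ray; the maximum is -1367901/57800 at (-9621/1156, -21003/5780).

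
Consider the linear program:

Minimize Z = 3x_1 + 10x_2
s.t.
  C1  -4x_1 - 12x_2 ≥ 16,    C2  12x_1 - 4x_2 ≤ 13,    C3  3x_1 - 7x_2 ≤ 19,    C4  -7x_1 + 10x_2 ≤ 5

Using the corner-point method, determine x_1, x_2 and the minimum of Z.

x_1 = -225/19, x_2 = -148/19, minimum Z = -2155/19

Feasible corners and Z = 3x_1 + 10x_2:
  (23/40, -61/40) → Z = -541/40
  (-55/31, -23/31) → Z = -395/31
  (5/24, -21/8) → Z = -205/8
  (-225/19, -148/19) → Z = -2155/19

At the optimal vertex, 3x_1 - 7x_2 = 19 and -7x_1 + 10x_2 = 5.
Solving simultaneously gives x_1 = -225/19, x_2 = -148/19.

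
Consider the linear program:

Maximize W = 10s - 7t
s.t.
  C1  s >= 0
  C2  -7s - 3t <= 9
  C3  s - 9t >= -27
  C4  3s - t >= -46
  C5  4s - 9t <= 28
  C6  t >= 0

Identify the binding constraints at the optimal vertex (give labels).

Extreme points and W = 10s - 7t:
  (0, 3) → W = -21
  (0, 0) → W = 0
  (55/3, 136/27) → W = 3998/27
  (7, 0) → W = 70

The maximum is at (55/3, 136/27). Substituting into each constraint, equality holds for C3 and C5; the remaining constraints have slack.

C3 and C5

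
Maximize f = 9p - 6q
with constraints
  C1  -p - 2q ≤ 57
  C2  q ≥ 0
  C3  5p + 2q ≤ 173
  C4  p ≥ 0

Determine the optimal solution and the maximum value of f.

Feasible corners and f = 9p - 6q:
  (173/5, 0) → f = 1557/5
  (0, 0) → f = 0
  (0, 173/2) → f = -519

At the optimal vertex, q = 0 and 5p + 2q = 173.
Solving simultaneously gives p = 173/5, q = 0.

p = 173/5, q = 0, maximum f = 1557/5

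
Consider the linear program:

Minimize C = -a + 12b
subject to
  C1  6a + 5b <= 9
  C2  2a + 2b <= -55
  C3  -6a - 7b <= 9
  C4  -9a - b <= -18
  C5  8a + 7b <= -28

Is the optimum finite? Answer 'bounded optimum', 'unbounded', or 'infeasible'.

infeasible

The boundaries 6a + 5b = 9 and 2a + 2b = -55 meet at (293/2, -174), but that point violates -6a - 7b ≤ 9. Every candidate vertex is excluded by some other constraint, so the feasible region is empty.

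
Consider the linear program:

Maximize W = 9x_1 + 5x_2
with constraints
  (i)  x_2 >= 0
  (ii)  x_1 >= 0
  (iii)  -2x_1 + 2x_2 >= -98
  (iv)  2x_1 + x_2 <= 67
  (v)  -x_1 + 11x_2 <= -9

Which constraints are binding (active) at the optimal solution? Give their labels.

(iv) and (v)

Corner points and W = 9x_1 + 5x_2:
  (67/2, 0) → W = 603/2
  (9, 0) → W = 81
  (746/23, 49/23) → W = 6959/23

The maximum is at (746/23, 49/23). Substituting into each constraint, equality holds for (iv) and (v); the remaining constraints have slack.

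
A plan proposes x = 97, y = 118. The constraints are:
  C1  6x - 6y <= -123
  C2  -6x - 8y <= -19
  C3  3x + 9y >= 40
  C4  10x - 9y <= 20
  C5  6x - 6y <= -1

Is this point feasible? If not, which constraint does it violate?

feasible

C1: -126 ≤ -123 ✓
C2: -1526 ≤ -19 ✓
C3: 1353 ≥ 40 ✓
C4: -92 ≤ 20 ✓
C5: -126 ≤ -1 ✓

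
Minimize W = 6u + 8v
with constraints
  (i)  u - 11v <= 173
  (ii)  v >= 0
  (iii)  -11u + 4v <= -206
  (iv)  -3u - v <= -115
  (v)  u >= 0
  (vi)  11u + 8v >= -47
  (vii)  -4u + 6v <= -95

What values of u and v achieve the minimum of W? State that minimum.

Feasible corners and W = 6u + 8v:
  (173, 0) → W = 1038
  (115/3, 0) → W = 230
  (785/22, 175/22) → W = 3055/11
The feasible region is unbounded (it extends along (11, 1), (3, 2)), but W strictly increases along every unbounded feasible direction, so there is no improving ray and the minimum is attained at a vertex.

The binding constraints are v = 0 and -3u - v = -115.
Solving simultaneously gives u = 115/3, v = 0.

u = 115/3, v = 0, minimum W = 230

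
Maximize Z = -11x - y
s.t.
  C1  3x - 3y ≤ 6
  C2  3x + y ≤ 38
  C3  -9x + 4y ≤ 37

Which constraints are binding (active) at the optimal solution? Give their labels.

Corner points and Z = -11x - y:
  (10, 8) → Z = -118
  (-9, -11) → Z = 110
  (115/21, 151/7) → Z = -1718/21

The maximum is at (-9, -11). Substituting into each constraint, equality holds for C1 and C3; the remaining constraints have slack.

C1 and C3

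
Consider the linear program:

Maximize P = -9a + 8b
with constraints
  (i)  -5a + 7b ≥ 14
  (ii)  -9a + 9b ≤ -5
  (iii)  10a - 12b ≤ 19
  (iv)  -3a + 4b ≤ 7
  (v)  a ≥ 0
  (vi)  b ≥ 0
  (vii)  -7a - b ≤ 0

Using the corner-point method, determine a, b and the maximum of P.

a = 161/18, b = 151/18, maximum P = -241/18

Feasible corners and P = -9a + 8b:
  (161/18, 151/18) → P = -241/18
  (301/10, 47/2) → P = -829/10
  (83/9, 26/3) → P = -41/3
  (40, 127/4) → P = -106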